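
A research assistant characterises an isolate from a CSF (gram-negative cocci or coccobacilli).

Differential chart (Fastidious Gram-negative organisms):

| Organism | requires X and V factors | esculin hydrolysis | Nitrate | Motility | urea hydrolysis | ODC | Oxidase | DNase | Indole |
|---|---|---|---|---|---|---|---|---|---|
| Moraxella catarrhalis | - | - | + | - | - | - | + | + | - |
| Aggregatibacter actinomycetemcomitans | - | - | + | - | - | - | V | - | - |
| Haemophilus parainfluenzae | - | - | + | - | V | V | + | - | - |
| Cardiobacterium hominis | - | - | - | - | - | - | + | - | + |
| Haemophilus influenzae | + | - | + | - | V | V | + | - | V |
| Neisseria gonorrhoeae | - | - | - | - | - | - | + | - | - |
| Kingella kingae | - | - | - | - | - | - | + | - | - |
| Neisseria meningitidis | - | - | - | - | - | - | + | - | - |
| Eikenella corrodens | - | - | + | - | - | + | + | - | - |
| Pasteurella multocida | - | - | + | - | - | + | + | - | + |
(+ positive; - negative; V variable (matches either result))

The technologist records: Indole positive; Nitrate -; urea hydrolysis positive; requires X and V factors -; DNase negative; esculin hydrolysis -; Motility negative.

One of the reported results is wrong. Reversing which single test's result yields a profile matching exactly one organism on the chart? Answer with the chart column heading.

urea hydrolysis

As reported, no row in the chart matches all 7 reactions.
Reversing DNase → still no organism matches.
Reversing Indole → still no organism matches.
Reversing requires X and V factors → still no organism matches.
Reversing Motility → still no organism matches.
Reversing urea hydrolysis (to -) → unique match: Cardiobacterium hominis.
Reversing esculin hydrolysis → still no organism matches.
Reversing Nitrate → still no organism matches.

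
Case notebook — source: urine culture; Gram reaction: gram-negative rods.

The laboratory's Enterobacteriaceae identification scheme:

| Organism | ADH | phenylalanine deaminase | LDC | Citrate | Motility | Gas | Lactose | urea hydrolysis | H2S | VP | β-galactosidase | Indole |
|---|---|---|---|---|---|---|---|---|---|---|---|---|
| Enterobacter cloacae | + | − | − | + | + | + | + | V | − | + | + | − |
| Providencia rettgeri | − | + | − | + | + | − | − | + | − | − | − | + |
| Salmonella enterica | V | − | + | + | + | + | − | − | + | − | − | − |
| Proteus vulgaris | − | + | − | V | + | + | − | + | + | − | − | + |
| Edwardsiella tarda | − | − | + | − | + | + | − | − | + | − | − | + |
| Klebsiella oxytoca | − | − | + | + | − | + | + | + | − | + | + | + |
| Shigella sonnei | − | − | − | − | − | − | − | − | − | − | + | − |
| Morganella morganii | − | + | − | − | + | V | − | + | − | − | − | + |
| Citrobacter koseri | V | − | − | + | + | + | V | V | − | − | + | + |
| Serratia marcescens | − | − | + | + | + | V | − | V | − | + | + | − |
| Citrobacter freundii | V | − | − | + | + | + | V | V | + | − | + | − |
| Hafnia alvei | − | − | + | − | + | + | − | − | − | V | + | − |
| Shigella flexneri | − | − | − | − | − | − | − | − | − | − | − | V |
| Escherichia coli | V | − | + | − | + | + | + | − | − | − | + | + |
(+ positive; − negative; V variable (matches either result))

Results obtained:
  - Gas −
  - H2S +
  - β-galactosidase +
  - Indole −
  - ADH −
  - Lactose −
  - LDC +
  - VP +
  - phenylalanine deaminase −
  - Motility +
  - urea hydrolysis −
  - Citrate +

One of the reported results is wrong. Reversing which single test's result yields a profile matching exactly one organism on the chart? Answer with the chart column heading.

As reported, no row in the chart matches all 12 reactions.
Reversing Gas → still no organism matches.
Reversing Motility → still no organism matches.
Reversing Citrate → still no organism matches.
Reversing urea hydrolysis → still no organism matches.
Reversing β-galactosidase → still no organism matches.
Reversing LDC → still no organism matches.
Reversing ADH → still no organism matches.
Reversing VP → still no organism matches.
Reversing phenylalanine deaminase → still no organism matches.
Reversing H2S (to −) → unique match: Serratia marcescens.
Reversing Indole → still no organism matches.
Reversing Lactose → still no organism matches.

H2S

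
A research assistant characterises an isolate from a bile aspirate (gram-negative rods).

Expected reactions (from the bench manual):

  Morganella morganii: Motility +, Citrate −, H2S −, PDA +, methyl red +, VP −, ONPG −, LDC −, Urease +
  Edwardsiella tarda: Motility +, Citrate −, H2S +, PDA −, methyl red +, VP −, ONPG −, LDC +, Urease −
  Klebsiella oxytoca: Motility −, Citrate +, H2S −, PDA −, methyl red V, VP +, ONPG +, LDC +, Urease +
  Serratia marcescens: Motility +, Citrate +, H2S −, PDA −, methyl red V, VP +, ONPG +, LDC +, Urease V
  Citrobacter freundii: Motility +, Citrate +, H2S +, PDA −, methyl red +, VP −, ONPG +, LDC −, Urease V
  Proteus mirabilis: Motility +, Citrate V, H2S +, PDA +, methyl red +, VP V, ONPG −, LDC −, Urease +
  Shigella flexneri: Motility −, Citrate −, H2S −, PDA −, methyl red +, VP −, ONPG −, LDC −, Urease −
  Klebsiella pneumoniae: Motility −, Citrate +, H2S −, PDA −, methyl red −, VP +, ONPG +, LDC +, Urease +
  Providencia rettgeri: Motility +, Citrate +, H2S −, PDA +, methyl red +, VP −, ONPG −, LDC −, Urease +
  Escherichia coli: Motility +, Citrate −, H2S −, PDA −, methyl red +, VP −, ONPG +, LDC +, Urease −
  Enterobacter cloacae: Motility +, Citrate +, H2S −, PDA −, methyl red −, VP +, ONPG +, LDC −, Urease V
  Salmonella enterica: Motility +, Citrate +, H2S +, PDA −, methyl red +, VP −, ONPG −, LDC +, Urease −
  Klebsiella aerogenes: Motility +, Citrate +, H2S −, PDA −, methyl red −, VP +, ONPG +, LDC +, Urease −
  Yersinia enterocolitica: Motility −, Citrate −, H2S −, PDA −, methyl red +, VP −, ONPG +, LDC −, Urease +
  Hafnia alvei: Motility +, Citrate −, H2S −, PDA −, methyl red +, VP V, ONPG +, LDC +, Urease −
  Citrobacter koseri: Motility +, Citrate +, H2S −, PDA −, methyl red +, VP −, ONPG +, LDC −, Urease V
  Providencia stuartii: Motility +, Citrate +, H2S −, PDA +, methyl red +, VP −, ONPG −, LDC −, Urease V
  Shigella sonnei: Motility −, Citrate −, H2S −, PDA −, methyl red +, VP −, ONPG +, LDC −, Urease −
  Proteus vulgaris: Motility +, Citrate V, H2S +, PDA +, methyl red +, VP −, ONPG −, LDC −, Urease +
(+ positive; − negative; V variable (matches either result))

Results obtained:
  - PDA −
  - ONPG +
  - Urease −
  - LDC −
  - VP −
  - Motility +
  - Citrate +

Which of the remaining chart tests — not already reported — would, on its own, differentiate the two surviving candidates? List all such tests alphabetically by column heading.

H2S

Citrate +: excludes 7 organisms — 12 left.
Motility +: excludes Klebsiella oxytoca, Klebsiella pneumoniae — 10 left.
PDA −: excludes Proteus mirabilis, Providencia rettgeri, Providencia stuartii, Proteus vulgaris — 6 left.
ONPG +: excludes Salmonella enterica — 5 left.
Urease −: all 5 remaining candidates are consistent.
LDC −: excludes Serratia marcescens, Klebsiella aerogenes — 3 left.
VP −: excludes Enterobacter cloacae — 2 left.
Two candidates remain: Citrobacter freundii and Citrobacter koseri.
  H2S: Citrobacter freundii +, Citrobacter koseri − — discriminates.
  methyl red: + vs + — same for both, does not separate.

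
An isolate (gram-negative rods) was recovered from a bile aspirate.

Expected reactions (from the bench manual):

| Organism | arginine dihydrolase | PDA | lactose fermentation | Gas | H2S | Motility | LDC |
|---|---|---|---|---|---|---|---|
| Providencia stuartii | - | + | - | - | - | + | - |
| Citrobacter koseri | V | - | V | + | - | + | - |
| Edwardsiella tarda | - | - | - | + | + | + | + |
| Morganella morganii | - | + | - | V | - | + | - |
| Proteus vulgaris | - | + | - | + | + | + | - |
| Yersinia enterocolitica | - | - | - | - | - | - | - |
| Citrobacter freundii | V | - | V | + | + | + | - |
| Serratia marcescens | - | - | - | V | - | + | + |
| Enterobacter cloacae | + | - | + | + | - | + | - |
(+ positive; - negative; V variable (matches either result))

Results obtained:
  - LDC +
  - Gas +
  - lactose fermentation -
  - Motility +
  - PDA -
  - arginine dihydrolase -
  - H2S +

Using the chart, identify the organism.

Edwardsiella tarda

LDC +: excludes 7 organisms — 2 left.
PDA -: all 2 remaining candidates are consistent.
Gas +: all 2 remaining candidates are consistent.
Motility +: all 2 remaining candidates are consistent.
lactose fermentation -: all 2 remaining candidates are consistent.
arginine dihydrolase -: all 2 remaining candidates are consistent.
H2S +: excludes Serratia marcescens — 1 left.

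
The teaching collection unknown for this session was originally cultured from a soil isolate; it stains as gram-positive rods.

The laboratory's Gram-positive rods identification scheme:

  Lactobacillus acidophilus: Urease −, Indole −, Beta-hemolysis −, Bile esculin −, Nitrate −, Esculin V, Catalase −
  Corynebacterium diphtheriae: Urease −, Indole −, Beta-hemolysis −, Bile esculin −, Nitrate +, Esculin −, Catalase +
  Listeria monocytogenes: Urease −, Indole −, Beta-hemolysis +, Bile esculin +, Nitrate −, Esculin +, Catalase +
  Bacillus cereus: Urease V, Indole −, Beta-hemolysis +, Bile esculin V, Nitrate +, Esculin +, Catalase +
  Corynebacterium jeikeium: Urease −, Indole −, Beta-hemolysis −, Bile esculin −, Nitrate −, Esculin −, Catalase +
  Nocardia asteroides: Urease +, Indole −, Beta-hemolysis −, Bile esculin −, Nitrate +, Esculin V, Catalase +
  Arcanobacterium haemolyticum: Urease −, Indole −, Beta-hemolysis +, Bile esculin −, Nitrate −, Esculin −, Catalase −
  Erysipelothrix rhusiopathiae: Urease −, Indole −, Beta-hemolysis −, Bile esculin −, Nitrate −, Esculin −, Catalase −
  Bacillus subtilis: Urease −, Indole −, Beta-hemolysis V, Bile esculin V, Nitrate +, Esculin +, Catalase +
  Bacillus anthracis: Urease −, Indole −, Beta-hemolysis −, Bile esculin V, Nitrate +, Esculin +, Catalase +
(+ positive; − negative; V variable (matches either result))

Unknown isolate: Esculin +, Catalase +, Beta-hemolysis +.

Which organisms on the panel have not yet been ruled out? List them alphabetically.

Bacillus cereus, Bacillus subtilis, Listeria monocytogenes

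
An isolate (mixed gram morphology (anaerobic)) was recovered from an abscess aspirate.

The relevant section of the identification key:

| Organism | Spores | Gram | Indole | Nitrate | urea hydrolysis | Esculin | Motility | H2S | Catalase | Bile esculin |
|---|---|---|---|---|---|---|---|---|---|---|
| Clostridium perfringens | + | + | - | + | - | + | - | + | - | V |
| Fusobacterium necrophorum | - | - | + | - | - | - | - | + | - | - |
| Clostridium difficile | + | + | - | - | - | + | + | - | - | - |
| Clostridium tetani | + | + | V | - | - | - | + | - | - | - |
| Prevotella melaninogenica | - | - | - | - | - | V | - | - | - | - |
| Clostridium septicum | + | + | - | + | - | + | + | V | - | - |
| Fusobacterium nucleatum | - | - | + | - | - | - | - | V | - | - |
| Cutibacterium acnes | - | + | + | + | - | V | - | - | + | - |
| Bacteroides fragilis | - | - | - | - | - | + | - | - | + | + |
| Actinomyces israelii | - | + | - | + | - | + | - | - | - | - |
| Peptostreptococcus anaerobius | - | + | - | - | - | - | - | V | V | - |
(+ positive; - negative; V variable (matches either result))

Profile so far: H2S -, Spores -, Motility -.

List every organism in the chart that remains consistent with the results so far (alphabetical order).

Actinomyces israelii, Bacteroides fragilis, Cutibacterium acnes, Fusobacterium nucleatum, Peptostreptococcus anaerobius, Prevotella melaninogenica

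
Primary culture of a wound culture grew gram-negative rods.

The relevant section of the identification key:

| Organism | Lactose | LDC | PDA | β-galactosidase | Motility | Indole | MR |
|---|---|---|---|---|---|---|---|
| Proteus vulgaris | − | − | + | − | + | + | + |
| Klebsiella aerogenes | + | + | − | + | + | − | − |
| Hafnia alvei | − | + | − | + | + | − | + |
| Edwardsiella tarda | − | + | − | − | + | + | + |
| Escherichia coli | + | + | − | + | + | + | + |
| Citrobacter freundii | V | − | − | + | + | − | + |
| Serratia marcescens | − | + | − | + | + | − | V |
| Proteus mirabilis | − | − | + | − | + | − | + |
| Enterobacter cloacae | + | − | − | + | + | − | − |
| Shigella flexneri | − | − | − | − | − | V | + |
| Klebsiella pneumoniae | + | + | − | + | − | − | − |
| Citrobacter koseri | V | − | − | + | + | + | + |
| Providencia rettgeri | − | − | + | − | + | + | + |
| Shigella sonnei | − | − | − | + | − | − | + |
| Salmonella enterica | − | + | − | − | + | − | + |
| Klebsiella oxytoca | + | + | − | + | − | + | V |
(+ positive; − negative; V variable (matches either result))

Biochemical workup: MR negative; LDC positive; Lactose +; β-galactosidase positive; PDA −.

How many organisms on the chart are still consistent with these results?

β-galactosidase +: excludes 6 organisms — 10 left.
Lactose +: excludes Hafnia alvei, Serratia marcescens, Shigella sonnei — 7 left.
LDC +: excludes Citrobacter freundii, Enterobacter cloacae, Citrobacter koseri — 4 left.
PDA −: all 4 remaining candidates are consistent.
MR −: excludes Escherichia coli — 3 left.
Still consistent: Klebsiella aerogenes, Klebsiella oxytoca, Klebsiella pneumoniae.

3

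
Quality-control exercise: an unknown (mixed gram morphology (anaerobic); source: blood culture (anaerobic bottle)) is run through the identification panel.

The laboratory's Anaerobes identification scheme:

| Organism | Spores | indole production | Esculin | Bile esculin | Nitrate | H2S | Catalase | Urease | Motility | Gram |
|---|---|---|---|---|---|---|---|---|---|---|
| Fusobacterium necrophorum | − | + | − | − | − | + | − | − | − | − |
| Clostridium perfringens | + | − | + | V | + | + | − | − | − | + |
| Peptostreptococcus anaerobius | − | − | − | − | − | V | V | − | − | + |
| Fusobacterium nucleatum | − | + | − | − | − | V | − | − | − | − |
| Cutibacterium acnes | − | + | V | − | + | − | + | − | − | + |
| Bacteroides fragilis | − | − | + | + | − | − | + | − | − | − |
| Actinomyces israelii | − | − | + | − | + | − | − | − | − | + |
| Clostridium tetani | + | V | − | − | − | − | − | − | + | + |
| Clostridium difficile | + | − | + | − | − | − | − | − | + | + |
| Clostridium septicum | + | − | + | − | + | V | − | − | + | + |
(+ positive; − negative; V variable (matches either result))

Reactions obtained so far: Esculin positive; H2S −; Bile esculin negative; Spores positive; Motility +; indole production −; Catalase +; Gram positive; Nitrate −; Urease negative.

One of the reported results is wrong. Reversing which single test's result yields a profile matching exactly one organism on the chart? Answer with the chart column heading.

As reported, no row in the chart matches all 10 reactions.
Reversing Gram → still no organism matches.
Reversing H2S → still no organism matches.
Reversing Esculin → still no organism matches.
Reversing Urease → still no organism matches.
Reversing Bile esculin → still no organism matches.
Reversing Spores → still no organism matches.
Reversing Nitrate → still no organism matches.
Reversing indole production → still no organism matches.
Reversing Motility → still no organism matches.
Reversing Catalase (to −) → unique match: Clostridium difficile.

Catalase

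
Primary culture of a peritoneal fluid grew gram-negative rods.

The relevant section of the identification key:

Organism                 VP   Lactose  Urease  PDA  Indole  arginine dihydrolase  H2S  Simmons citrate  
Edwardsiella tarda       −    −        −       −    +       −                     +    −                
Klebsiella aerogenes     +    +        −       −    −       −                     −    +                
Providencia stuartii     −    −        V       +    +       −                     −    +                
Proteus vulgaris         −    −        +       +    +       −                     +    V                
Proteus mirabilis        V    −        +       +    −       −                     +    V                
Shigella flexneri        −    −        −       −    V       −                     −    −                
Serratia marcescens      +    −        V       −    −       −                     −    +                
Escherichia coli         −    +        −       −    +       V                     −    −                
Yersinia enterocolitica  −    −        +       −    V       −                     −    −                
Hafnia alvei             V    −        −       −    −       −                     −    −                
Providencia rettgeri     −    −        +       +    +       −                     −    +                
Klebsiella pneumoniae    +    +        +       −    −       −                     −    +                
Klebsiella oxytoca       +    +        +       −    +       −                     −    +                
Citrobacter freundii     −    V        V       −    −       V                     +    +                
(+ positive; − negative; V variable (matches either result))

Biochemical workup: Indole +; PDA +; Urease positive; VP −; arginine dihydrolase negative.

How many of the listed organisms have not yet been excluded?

3

VP −: excludes Klebsiella aerogenes, Serratia marcescens, Klebsiella pneumoniae, Klebsiella oxytoca — 10 left.
Urease +: excludes Edwardsiella tarda, Shigella flexneri, Escherichia coli, Hafnia alvei — 6 left.
Indole +: excludes Proteus mirabilis, Citrobacter freundii — 4 left.
arginine dihydrolase −: all 4 remaining candidates are consistent.
PDA +: excludes Yersinia enterocolitica — 3 left.
Still consistent: Proteus vulgaris, Providencia rettgeri, Providencia stuartii.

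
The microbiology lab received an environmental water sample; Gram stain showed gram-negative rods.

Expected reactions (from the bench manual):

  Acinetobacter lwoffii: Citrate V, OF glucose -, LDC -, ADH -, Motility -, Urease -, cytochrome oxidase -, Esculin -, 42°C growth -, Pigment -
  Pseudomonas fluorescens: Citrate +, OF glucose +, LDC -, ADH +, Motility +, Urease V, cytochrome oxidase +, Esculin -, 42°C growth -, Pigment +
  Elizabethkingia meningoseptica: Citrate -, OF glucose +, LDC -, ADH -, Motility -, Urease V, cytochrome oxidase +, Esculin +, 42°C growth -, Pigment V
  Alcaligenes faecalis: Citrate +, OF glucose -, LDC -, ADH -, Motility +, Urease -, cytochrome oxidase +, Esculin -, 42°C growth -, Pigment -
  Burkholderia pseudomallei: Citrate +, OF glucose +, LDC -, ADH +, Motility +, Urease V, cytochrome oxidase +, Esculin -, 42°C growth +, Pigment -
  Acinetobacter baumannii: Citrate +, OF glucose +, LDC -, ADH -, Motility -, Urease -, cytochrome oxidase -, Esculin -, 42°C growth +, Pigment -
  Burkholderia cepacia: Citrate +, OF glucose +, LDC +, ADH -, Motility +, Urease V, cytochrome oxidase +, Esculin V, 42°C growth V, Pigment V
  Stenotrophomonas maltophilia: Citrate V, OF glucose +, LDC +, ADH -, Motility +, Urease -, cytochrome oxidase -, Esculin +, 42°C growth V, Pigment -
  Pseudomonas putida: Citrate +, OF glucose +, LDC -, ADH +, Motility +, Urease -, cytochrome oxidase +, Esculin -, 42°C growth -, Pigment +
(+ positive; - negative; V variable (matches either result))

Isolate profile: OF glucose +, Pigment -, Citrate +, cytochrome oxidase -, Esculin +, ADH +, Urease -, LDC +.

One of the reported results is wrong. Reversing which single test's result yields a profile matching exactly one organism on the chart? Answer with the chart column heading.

ADH

As reported, no row in the chart matches all 8 reactions.
Reversing cytochrome oxidase → still no organism matches.
Reversing ADH (to -) → unique match: Stenotrophomonas maltophilia.
Reversing Urease → still no organism matches.
Reversing Citrate → still no organism matches.
Reversing LDC → still no organism matches.
Reversing OF glucose → still no organism matches.
Reversing Pigment → still no organism matches.
Reversing Esculin → still no organism matches.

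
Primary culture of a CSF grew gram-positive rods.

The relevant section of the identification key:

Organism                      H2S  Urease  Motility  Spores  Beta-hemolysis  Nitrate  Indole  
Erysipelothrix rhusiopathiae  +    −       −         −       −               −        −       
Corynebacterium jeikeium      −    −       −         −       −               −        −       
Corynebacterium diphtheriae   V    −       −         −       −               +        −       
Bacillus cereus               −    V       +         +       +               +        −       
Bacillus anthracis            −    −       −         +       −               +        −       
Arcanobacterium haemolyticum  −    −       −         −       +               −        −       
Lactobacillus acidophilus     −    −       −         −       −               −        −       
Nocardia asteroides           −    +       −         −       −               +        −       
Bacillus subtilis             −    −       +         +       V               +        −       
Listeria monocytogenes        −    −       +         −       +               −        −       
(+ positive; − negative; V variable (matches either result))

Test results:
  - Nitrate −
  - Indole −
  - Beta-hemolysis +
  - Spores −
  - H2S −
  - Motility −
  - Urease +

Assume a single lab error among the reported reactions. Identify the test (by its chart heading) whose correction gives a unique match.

Urease

As reported, no row in the chart matches all 7 reactions.
Reversing Beta-hemolysis → still no organism matches.
Reversing Nitrate → still no organism matches.
Reversing Spores → still no organism matches.
Reversing Indole → still no organism matches.
Reversing H2S → still no organism matches.
Reversing Motility → still no organism matches.
Reversing Urease (to −) → unique match: Arcanobacterium haemolyticum.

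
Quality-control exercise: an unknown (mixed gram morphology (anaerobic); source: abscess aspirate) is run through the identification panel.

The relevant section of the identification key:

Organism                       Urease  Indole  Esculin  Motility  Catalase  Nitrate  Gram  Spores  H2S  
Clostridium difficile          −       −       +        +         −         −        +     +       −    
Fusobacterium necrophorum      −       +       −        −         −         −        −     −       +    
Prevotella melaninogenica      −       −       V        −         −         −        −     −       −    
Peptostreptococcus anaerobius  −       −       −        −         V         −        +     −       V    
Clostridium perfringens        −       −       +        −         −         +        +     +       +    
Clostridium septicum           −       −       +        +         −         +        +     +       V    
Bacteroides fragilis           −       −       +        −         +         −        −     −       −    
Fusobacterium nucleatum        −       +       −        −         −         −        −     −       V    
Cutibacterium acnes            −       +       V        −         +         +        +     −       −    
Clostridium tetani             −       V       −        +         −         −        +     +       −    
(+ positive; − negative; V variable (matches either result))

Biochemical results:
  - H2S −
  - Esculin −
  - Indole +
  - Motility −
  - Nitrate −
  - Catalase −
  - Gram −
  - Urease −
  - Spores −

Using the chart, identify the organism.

Gram −: excludes 6 organisms — 4 left.
Urease −: all 4 remaining candidates are consistent.
Motility −: all 4 remaining candidates are consistent.
Nitrate −: all 4 remaining candidates are consistent.
Esculin −: excludes Bacteroides fragilis — 3 left.
Catalase −: all 3 remaining candidates are consistent.
H2S −: excludes Fusobacterium necrophorum — 2 left.
Indole +: excludes Prevotella melaninogenica — 1 left.
Spores −: the one remaining candidate is consistent.

Fusobacterium nucleatum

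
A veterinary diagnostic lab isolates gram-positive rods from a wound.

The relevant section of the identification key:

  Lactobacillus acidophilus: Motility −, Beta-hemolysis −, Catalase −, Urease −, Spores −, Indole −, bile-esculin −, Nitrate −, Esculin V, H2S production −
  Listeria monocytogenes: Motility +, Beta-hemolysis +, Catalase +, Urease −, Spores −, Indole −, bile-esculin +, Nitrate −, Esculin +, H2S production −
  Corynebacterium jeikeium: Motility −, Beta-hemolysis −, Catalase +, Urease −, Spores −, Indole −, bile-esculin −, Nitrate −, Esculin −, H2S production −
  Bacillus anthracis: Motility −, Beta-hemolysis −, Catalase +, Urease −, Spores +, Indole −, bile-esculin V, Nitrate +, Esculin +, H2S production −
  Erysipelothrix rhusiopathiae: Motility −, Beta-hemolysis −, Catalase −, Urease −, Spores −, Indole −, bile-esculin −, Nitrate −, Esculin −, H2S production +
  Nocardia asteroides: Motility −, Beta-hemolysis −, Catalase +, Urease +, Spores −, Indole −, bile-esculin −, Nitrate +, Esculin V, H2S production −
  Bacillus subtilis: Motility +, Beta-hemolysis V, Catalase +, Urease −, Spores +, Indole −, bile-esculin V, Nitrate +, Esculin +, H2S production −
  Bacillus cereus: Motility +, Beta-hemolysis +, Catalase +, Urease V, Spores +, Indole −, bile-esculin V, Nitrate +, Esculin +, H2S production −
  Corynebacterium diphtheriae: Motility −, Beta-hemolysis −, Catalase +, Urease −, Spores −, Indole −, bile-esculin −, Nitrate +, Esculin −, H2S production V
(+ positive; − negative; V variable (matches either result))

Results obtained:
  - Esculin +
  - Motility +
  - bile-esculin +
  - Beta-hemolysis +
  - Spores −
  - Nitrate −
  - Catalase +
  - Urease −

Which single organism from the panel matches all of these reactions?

Listeria monocytogenes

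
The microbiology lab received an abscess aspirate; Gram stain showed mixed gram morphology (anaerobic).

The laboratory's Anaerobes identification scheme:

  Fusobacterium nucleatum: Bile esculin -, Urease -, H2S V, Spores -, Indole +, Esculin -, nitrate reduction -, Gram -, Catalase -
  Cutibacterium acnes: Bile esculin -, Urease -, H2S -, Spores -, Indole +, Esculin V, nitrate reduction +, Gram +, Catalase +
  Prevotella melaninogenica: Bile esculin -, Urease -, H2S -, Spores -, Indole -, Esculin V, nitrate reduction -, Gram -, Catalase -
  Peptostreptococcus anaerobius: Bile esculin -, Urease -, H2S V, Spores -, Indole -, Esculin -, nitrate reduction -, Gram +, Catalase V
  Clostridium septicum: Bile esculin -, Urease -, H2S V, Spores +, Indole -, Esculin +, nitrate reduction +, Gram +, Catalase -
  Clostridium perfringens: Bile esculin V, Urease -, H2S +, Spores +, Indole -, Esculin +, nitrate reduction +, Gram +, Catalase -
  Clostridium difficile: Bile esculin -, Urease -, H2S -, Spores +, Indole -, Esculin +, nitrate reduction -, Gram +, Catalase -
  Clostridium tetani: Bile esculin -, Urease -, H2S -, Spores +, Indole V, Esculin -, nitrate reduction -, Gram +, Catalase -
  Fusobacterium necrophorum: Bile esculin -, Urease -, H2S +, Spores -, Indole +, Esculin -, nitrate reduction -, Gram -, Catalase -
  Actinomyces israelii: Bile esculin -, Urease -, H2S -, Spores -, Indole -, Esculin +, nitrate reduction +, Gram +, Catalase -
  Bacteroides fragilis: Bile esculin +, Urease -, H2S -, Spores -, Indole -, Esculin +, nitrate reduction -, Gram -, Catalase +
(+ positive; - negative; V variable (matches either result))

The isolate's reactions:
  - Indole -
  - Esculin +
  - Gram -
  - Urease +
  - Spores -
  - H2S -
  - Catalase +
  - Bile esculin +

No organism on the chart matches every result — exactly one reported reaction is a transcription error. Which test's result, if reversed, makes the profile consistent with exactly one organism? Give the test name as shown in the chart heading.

Urease

As reported, no row in the chart matches all 8 reactions.
Reversing Catalase → still no organism matches.
Reversing H2S → still no organism matches.
Reversing Urease (to -) → unique match: Bacteroides fragilis.
Reversing Esculin → still no organism matches.
Reversing Gram → still no organism matches.
Reversing Indole → still no organism matches.
Reversing Spores → still no organism matches.
Reversing Bile esculin → still no organism matches.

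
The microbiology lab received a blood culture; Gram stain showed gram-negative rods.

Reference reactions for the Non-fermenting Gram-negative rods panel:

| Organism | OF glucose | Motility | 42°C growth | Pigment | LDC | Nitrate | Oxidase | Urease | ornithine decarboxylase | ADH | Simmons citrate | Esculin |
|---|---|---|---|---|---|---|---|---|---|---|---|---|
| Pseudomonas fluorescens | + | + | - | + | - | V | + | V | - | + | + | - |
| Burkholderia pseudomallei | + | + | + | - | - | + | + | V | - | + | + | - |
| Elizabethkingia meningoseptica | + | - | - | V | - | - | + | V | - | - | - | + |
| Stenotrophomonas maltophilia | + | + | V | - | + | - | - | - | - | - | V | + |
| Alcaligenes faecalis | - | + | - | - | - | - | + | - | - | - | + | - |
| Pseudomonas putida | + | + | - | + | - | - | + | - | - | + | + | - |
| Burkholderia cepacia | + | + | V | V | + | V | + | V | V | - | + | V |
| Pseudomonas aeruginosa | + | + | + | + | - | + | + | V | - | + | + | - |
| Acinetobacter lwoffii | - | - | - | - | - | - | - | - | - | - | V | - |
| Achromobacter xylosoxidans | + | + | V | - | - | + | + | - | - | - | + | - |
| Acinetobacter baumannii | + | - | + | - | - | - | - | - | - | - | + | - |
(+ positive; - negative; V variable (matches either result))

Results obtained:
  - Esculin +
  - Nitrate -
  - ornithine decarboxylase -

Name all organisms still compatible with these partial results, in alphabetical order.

Esculin +: excludes 8 organisms — 3 left.
ornithine decarboxylase -: all 3 remaining candidates are consistent.
Nitrate -: all 3 remaining candidates are consistent.

Burkholderia cepacia, Elizabethkingia meningoseptica, Stenotrophomonas maltophilia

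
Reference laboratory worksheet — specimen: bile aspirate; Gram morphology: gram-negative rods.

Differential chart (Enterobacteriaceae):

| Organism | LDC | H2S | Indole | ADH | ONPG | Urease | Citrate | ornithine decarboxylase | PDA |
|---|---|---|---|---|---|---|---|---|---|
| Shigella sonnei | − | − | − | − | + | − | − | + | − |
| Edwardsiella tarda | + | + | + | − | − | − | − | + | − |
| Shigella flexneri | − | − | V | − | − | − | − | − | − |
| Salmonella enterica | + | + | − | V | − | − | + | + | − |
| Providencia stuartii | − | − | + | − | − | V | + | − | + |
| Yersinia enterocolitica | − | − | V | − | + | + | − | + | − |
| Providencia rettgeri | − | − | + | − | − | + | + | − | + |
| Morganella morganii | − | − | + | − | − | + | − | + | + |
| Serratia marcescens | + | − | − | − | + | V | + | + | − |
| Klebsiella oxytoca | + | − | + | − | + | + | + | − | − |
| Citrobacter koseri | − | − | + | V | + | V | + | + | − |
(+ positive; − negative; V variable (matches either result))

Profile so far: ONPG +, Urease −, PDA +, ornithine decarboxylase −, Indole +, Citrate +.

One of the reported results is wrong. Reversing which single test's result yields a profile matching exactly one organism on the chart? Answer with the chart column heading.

As reported, no row in the chart matches all 6 reactions.
Reversing ONPG (to −) → unique match: Providencia stuartii.
Reversing Indole → still no organism matches.
Reversing Urease → still no organism matches.
Reversing PDA → still no organism matches.
Reversing Citrate → still no organism matches.
Reversing ornithine decarboxylase → still no organism matches.

ONPG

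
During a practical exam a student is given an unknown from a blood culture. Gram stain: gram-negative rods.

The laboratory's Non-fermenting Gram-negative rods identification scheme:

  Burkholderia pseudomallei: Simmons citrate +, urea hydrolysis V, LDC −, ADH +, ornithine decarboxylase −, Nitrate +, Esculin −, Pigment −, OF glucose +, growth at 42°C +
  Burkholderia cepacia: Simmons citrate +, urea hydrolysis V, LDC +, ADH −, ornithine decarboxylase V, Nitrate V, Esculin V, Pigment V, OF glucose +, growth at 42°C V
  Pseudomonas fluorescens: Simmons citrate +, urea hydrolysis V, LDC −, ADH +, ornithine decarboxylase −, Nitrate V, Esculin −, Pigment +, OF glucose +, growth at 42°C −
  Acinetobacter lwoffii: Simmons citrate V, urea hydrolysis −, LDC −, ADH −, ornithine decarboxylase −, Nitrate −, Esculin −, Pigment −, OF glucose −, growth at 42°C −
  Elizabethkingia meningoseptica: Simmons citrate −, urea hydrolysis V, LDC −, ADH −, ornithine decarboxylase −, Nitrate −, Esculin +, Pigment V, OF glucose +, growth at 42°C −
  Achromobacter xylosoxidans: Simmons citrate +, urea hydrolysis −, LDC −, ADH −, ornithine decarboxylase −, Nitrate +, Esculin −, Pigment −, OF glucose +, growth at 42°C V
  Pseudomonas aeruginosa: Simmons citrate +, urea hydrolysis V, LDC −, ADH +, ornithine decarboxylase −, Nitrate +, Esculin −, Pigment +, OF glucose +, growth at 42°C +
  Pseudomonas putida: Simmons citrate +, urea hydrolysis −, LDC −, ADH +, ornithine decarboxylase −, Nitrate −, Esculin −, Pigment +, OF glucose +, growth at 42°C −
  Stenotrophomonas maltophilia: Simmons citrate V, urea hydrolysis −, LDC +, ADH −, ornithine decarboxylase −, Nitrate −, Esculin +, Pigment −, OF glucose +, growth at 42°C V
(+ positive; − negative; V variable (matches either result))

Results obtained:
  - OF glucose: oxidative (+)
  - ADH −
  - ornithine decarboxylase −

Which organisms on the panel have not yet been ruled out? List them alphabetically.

Achromobacter xylosoxidans, Burkholderia cepacia, Elizabethkingia meningoseptica, Stenotrophomonas maltophilia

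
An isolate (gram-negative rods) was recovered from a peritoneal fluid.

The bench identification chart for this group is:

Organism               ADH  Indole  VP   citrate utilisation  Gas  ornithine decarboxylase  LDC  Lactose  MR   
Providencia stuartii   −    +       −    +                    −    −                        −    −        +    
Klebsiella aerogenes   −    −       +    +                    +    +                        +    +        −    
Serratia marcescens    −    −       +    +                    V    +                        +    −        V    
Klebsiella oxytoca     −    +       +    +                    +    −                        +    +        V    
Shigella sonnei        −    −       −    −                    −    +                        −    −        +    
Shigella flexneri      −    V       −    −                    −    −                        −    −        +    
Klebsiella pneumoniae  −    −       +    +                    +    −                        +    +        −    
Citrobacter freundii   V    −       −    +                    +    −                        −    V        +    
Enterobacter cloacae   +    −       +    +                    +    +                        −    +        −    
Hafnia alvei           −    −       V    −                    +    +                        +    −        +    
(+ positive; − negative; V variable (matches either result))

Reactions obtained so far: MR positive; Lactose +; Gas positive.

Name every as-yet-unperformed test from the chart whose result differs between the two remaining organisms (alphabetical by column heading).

Indole, LDC, VP

Lactose +: excludes 5 organisms — 5 left.
MR +: excludes Klebsiella aerogenes, Klebsiella pneumoniae, Enterobacter cloacae — 2 left.
Gas +: all 2 remaining candidates are consistent.
Two candidates remain: Citrobacter freundii and Klebsiella oxytoca.
  ADH: V vs − — variable for at least one, does not separate.
  Indole: Citrobacter freundii −, Klebsiella oxytoca + — discriminates.
  VP: Citrobacter freundii −, Klebsiella oxytoca + — discriminates.
  citrate utilisation: + vs + — same for both, does not separate.
  ornithine decarboxylase: − vs − — same for both, does not separate.
  LDC: Citrobacter freundii −, Klebsiella oxytoca + — discriminates.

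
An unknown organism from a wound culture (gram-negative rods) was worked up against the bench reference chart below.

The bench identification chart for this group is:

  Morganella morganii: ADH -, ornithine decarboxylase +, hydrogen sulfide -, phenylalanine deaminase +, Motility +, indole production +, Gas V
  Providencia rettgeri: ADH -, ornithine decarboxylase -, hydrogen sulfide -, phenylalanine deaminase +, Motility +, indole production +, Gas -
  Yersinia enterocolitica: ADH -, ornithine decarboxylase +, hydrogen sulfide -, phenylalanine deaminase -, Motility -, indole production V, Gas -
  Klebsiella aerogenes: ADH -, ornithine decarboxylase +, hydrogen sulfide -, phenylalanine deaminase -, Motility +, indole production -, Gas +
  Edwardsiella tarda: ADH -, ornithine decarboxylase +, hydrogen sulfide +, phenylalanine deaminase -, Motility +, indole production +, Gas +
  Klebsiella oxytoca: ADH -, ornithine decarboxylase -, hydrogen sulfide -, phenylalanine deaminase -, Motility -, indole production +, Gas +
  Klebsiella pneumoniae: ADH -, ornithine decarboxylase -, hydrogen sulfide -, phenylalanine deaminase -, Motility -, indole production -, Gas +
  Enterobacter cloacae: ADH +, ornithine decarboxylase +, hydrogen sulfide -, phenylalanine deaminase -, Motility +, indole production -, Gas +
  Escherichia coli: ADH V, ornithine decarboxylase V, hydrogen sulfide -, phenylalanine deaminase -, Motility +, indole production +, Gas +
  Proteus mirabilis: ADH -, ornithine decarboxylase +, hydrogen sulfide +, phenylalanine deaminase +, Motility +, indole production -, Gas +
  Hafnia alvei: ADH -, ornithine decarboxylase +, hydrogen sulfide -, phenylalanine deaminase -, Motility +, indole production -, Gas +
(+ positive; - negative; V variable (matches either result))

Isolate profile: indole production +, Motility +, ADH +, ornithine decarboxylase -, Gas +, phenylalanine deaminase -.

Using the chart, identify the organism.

Escherichia coli

indole production +: excludes 5 organisms — 6 left.
ornithine decarboxylase -: excludes Morganella morganii, Yersinia enterocolitica, Edwardsiella tarda — 3 left.
Gas +: excludes Providencia rettgeri — 2 left.
phenylalanine deaminase -: all 2 remaining candidates are consistent.
ADH +: excludes Klebsiella oxytoca — 1 left.
Motility +: the one remaining candidate is consistent.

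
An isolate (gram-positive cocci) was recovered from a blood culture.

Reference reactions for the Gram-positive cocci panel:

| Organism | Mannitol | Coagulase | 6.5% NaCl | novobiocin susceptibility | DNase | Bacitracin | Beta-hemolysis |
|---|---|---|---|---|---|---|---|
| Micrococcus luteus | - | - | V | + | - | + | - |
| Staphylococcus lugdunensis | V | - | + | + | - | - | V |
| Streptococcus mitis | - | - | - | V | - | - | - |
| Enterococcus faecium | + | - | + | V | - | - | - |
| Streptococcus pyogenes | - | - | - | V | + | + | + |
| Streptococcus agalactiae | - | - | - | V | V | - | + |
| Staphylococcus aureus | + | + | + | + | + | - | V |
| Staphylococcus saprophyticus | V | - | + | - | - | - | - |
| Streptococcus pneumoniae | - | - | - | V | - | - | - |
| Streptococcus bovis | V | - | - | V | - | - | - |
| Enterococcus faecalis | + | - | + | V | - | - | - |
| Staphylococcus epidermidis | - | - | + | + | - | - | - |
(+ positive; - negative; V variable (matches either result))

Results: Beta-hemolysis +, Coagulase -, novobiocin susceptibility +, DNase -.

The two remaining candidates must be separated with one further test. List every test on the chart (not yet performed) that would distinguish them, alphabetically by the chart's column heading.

novobiocin susceptibility +: excludes Staphylococcus saprophyticus — 11 left.
DNase -: excludes Streptococcus pyogenes, Staphylococcus aureus — 9 left.
Coagulase -: all 9 remaining candidates are consistent.
Beta-hemolysis +: excludes 7 organisms — 2 left.
Two candidates remain: Staphylococcus lugdunensis and Streptococcus agalactiae.
  Mannitol: V vs - — variable for at least one, does not separate.
  6.5% NaCl: Staphylococcus lugdunensis +, Streptococcus agalactiae - — discriminates.
  Bacitracin: - vs - — same for both, does not separate.

6.5% NaCl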